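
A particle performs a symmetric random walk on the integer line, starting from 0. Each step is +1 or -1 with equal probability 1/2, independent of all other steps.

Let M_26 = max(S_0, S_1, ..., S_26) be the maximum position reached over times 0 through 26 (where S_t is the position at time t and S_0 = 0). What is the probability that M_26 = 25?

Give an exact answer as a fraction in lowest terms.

Let M_26 = max(S_0,...,S_26). Use the reflection principle: for j ≥ 1, #{paths with M_26 ≥ j} = #{S_26 ≥ j} + #{S_26 ≥ j+1}.
By reflection, #{M_26 ≥ 25} = #{S_26 ≥ 25} + #{S_26 ≥ 26} = 1 + 1 = 2.
#{M_26 ≥ 26} = #{S_26 ≥ 26} + #{S_26 ≥ 27} = 1 + 0 = 1.
#{M_26 = 25} = 2 - 1 = 1.
P(M_26 = 25) = 1/67108864 = 1/67108864

Answer: 1/67108864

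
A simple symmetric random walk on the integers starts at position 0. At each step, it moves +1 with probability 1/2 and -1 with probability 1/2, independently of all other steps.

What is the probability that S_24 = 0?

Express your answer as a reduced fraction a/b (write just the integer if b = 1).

To return to 0 after 24 steps: need exactly 12 steps of +1 and 12 of -1.
Favorable paths: C(24,12) = 2704156
Total paths: 2^24 = 16777216
P = 2704156/16777216 = 676039/4194304

Answer: 676039/4194304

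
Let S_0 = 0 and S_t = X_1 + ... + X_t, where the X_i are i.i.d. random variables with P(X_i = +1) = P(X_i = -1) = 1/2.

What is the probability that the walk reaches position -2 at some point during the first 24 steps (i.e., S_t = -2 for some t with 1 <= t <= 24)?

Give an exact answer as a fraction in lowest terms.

Count via complement. Let g(t,s) = #length-t paths at position s with S_1..S_t all ≠ -2.
g(t,s) = g(t-1,s-1) + g(t-1,s+1) for s ≠ -2; g(t,-2) = 0.
t=0: g(0,0)=1
t=1: g(1,-1)=1 g(1,1)=1
t=2: g(2,0)=2 g(2,2)=1
t=3: g(3,-1)=2 g(3,1)=3 g(3,3)=1
t=4: g(4,0)=5 g(4,2)=4 g(4,4)=1
t=5: g(5,-1)=5 g(5,1)=9 g(5,3)=5 g(5,5)=1
t=6: g(6,0)=14 g(6,2)=14 g(6,4)=6 g(6,6)=1
t=7: g(7,-1)=14 g(7,1)=28 g(7,3)=20 g(7,5)=7 g(7,7)=1
t=8: g(8,0)=42 g(8,2)=48 g(8,4)=27 g(8,6)=8 g(8,8)=1
t=9: g(9,-1)=42 g(9,1)=90 g(9,3)=75 g(9,5)=35 g(9,7)=9 g(9,9)=1
t=10: g(10,0)=132 g(10,2)=165 g(10,4)=110 g(10,6)=44 g(10,8)=10 g(10,10)=1
t=11: g(11,-1)=132 g(11,1)=297 g(11,3)=275 g(11,5)=154 g(11,7)=54 g(11,9)=11 g(11,11)=1
t=12: g(12,0)=429 g(12,2)=572 g(12,4)=429 g(12,6)=208 g(12,8)=65 g(12,10)=12 g(12,12)=1
t=13: g(13,-1)=429 g(13,1)=1001 g(13,3)=1001 g(13,5)=637 g(13,7)=273 g(13,9)=77 g(13,11)=13 g(13,13)=1
t=14: g(14,0)=1430 g(14,2)=2002 g(14,4)=1638 g(14,6)=910 g(14,8)=350 g(14,10)=90 g(14,12)=14 g(14,14)=1
t=15: g(15,-1)=1430 g(15,1)=3432 g(15,3)=3640 g(15,5)=2548 g(15,7)=1260 g(15,9)=440 g(15,11)=104 g(15,13)=15 g(15,15)=1
t=16: g(16,0)=4862 g(16,2)=7072 g(16,4)=6188 g(16,6)=3808 g(16,8)=1700 g(16,10)=544 g(16,12)=119 g(16,14)=16 g(16,16)=1
t=17: g(17,-1)=4862 g(17,1)=11934 g(17,3)=13260 g(17,5)=9996 g(17,7)=5508 g(17,9)=2244 g(17,11)=663 g(17,13)=135 g(17,15)=17 g(17,17)=1
t=18: g(18,0)=16796 g(18,2)=25194 g(18,4)=23256 g(18,6)=15504 g(18,8)=7752 g(18,10)=2907 g(18,12)=798 g(18,14)=152 g(18,16)=18 g(18,18)=1
t=19: g(19,-1)=16796 g(19,1)=41990 g(19,3)=48450 g(19,5)=38760 g(19,7)=23256 g(19,9)=10659 g(19,11)=3705 g(19,13)=950 g(19,15)=170 g(19,17)=19 g(19,19)=1
t=20: g(20,0)=58786 g(20,2)=90440 g(20,4)=87210 g(20,6)=62016 g(20,8)=33915 g(20,10)=14364 g(20,12)=4655 g(20,14)=1120 g(20,16)=189 g(20,18)=20 g(20,20)=1
t=21: g(21,-1)=58786 g(21,1)=149226 g(21,3)=177650 g(21,5)=149226 g(21,7)=95931 g(21,9)=48279 g(21,11)=19019 g(21,13)=5775 g(21,15)=1309 g(21,17)=209 g(21,19)=21 g(21,21)=1
t=22: g(22,0)=208012 g(22,2)=326876 g(22,4)=326876 g(22,6)=245157 g(22,8)=144210 g(22,10)=67298 g(22,12)=24794 g(22,14)=7084 g(22,16)=1518 g(22,18)=230 g(22,20)=22 g(22,22)=1
t=23: g(23,-1)=208012 g(23,1)=534888 g(23,3)=653752 g(23,5)=572033 g(23,7)=389367 g(23,9)=211508 g(23,11)=92092 g(23,13)=31878 g(23,15)=8602 g(23,17)=1748 g(23,19)=252 g(23,21)=23 g(23,23)=1
t=24: g(24,0)=742900 g(24,2)=1188640 g(24,4)=1225785 g(24,6)=961400 g(24,8)=600875 g(24,10)=303600 g(24,12)=123970 g(24,14)=40480 g(24,16)=10350 g(24,18)=2000 g(24,20)=275 g(24,22)=24 g(24,24)=1
Paths never hitting -2: Σ_s g(24,s) = 5200300
Paths hitting -2: 2^24 - 5200300 = 11576916
P = 11576916/16777216 = 2894229/4194304

Answer: 2894229/4194304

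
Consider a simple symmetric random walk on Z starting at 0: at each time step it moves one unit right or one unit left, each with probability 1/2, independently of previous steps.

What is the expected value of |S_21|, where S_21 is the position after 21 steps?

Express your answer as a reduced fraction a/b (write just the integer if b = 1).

Answer: 969969/262144

Derivation:
S_21 takes values m ≡ 1 (mod 2) with |m| ≤ 21; P(S_21=m) = C(21,(21+m)/2)/2^21.
Total paths: 2^21 = 2097152
Distribution: P(S=-21)=1/2097152, P(S=-19)=21/2097152, P(S=-17)=210/2097152, P(S=-15)=1330/2097152, P(S=-13)=5985/2097152, P(S=-11)=20349/2097152, P(S=-9)=54264/2097152, P(S=-7)=116280/2097152, P(S=-5)=203490/2097152, P(S=-3)=293930/2097152, P(S=-1)=352716/2097152, P(S=1)=352716/2097152, P(S=3)=293930/2097152, P(S=5)=203490/2097152, P(S=7)=116280/2097152, P(S=9)=54264/2097152, P(S=11)=20349/2097152, P(S=13)=5985/2097152, P(S=15)=1330/2097152, P(S=17)=210/2097152, P(S=19)=21/2097152, P(S=21)=1/2097152
E[|S_21|] = Σ_m |m|·P(S_21=m) = 7759752/2097152 = 969969/262144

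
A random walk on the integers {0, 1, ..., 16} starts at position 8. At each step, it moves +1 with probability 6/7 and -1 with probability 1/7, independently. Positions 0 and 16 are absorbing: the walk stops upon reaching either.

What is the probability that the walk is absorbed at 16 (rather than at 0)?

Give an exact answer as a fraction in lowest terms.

Biased walk: p = 6/7, q = 1/7, r = q/p = 1/6
Gambler's ruin: P(hit 16 before 0 | start at 8) = (1 - r^a)/(1 - r^N)
r^8 = 1/1679616; r^16 = 1/2821109907456
P = (1 - 1/1679616) / (1 - 1/2821109907456) = 1679615/1679616 / 2821109907455/2821109907456 = 1679616/1679617

Answer: 1679616/1679617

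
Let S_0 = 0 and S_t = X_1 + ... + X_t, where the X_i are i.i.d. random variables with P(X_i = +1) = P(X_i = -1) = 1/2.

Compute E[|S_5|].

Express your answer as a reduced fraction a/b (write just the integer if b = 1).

S_5 takes values m ≡ 1 (mod 2) with |m| ≤ 5; P(S_5=m) = C(5,(5+m)/2)/2^5.
Total paths: 2^5 = 32
Distribution: P(S=-5)=1/32, P(S=-3)=5/32, P(S=-1)=10/32, P(S=1)=10/32, P(S=3)=5/32, P(S=5)=1/32
E[|S_5|] = Σ_m |m|·P(S_5=m) = 60/32 = 15/8

Answer: 15/8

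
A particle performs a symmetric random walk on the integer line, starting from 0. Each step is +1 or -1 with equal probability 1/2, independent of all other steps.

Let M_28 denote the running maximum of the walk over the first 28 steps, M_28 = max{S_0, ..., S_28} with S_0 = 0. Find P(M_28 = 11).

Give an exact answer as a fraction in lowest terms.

Answer: 3108105/268435456

Derivation:
Let M_28 = max(S_0,...,S_28). Use the reflection principle: for j ≥ 1, #{paths with M_28 ≥ j} = #{S_28 ≥ j} + #{S_28 ≥ j+1}.
By reflection, #{M_28 ≥ 11} = #{S_28 ≥ 11} + #{S_28 ≥ 12} = 4791323 + 4791323 = 9582646.
#{M_28 ≥ 12} = #{S_28 ≥ 12} + #{S_28 ≥ 13} = 4791323 + 1683218 = 6474541.
#{M_28 = 11} = 9582646 - 6474541 = 3108105.
P(M_28 = 11) = 3108105/268435456 = 3108105/268435456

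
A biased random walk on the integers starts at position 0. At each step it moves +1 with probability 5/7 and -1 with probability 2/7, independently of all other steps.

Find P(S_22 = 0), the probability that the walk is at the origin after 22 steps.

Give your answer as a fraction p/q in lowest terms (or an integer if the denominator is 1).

Answer: 10077600000000000/558545864083284007

Derivation:
To be at 0 after 22 steps: need exactly 11 steps of +1 and 11 of -1.
Number of such sequences: C(22,11) = 705432
Each has probability (5/7)^11 · (2/7)^11 = 100000000000/3909821048582988049
P = 705432 · 100000000000/3909821048582988049 = 10077600000000000/558545864083284007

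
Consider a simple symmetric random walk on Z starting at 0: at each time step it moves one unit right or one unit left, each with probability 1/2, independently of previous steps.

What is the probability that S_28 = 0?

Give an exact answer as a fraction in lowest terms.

Answer: 5014575/33554432

Derivation:
To return to 0 after 28 steps: need exactly 14 steps of +1 and 14 of -1.
Favorable paths: C(28,14) = 40116600
Total paths: 2^28 = 268435456
P = 40116600/268435456 = 5014575/33554432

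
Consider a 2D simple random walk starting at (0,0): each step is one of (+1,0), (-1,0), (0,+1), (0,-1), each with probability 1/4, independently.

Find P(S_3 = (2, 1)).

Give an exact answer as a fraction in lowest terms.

Answer: 3/64

Derivation:
Let h be the number of horizontal steps (so 3-h are vertical). To end at (2,1) need (h+2)/2 right-steps and ((3-h)+1)/2 up-steps.
Sum over h with 2 ≤ h ≤ 2, h ≡ 0 (mod 2), 3-h ≡ 1 (mod 2):
h=2: C(3,2)·C(2,2)·C(1,1) = 3·1·1 = 3
Total favorable: 3
Total paths: 4^3 = 64
P = 3/64 = 3/64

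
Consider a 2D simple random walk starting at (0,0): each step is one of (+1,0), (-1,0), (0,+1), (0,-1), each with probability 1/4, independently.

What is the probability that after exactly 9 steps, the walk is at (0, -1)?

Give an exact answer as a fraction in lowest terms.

Let h be the number of horizontal steps (so 9-h are vertical). To end at (0,-1) need (h+0)/2 right-steps and ((9-h)-1)/2 up-steps.
Sum over h with 0 ≤ h ≤ 8, h ≡ 0 (mod 2), 9-h ≡ 1 (mod 2):
h=0: C(9,0)·C(0,0)·C(9,4) = 1·1·126 = 126
h=2: C(9,2)·C(2,1)·C(7,3) = 36·2·35 = 2520
h=4: C(9,4)·C(4,2)·C(5,2) = 126·6·10 = 7560
h=6: C(9,6)·C(6,3)·C(3,1) = 84·20·3 = 5040
h=8: C(9,8)·C(8,4)·C(1,0) = 9·70·1 = 630
Total favorable: 15876
Total paths: 4^9 = 262144
P = 15876/262144 = 3969/65536

Answer: 3969/65536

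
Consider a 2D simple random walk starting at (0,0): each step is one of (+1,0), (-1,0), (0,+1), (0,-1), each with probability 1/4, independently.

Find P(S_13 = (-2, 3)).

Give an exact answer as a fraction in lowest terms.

Answer: 306735/16777216

Derivation:
Let h be the number of horizontal steps (so 13-h are vertical). To end at (-2,3) need (h-2)/2 right-steps and ((13-h)+3)/2 up-steps.
Sum over h with 2 ≤ h ≤ 10, h ≡ 0 (mod 2), 13-h ≡ 1 (mod 2):
h=2: C(13,2)·C(2,0)·C(11,7) = 78·1·330 = 25740
h=4: C(13,4)·C(4,1)·C(9,6) = 715·4·84 = 240240
h=6: C(13,6)·C(6,2)·C(7,5) = 1716·15·21 = 540540
h=8: C(13,8)·C(8,3)·C(5,4) = 1287·56·5 = 360360
h=10: C(13,10)·C(10,4)·C(3,3) = 286·210·1 = 60060
Total favorable: 1226940
Total paths: 4^13 = 67108864
P = 1226940/67108864 = 306735/16777216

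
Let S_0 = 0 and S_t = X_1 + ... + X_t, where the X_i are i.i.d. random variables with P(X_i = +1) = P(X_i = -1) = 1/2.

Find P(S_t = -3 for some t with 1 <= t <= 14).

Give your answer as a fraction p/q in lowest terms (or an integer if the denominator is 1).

Answer: 3473/8192

Derivation:
Count via complement. Let g(t,s) = #length-t paths at position s with S_1..S_t all ≠ -3.
g(t,s) = g(t-1,s-1) + g(t-1,s+1) for s ≠ -3; g(t,-3) = 0.
t=0: g(0,0)=1
t=1: g(1,-1)=1 g(1,1)=1
t=2: g(2,-2)=1 g(2,0)=2 g(2,2)=1
t=3: g(3,-1)=3 g(3,1)=3 g(3,3)=1
t=4: g(4,-2)=3 g(4,0)=6 g(4,2)=4 g(4,4)=1
t=5: g(5,-1)=9 g(5,1)=10 g(5,3)=5 g(5,5)=1
t=6: g(6,-2)=9 g(6,0)=19 g(6,2)=15 g(6,4)=6 g(6,6)=1
t=7: g(7,-1)=28 g(7,1)=34 g(7,3)=21 g(7,5)=7 g(7,7)=1
t=8: g(8,-2)=28 g(8,0)=62 g(8,2)=55 g(8,4)=28 g(8,6)=8 g(8,8)=1
t=9: g(9,-1)=90 g(9,1)=117 g(9,3)=83 g(9,5)=36 g(9,7)=9 g(9,9)=1
t=10: g(10,-2)=90 g(10,0)=207 g(10,2)=200 g(10,4)=119 g(10,6)=45 g(10,8)=10 g(10,10)=1
t=11: g(11,-1)=297 g(11,1)=407 g(11,3)=319 g(11,5)=164 g(11,7)=55 g(11,9)=11 g(11,11)=1
t=12: g(12,-2)=297 g(12,0)=704 g(12,2)=726 g(12,4)=483 g(12,6)=219 g(12,8)=66 g(12,10)=12 g(12,12)=1
t=13: g(13,-1)=1001 g(13,1)=1430 g(13,3)=1209 g(13,5)=702 g(13,7)=285 g(13,9)=78 g(13,11)=13 g(13,13)=1
t=14: g(14,-2)=1001 g(14,0)=2431 g(14,2)=2639 g(14,4)=1911 g(14,6)=987 g(14,8)=363 g(14,10)=91 g(14,12)=14 g(14,14)=1
Paths never hitting -3: Σ_s g(14,s) = 9438
Paths hitting -3: 2^14 - 9438 = 6946
P = 6946/16384 = 3473/8192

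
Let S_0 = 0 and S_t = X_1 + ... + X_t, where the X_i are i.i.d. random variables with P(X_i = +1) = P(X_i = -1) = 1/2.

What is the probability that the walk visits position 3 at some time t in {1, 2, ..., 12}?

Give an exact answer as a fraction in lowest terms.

Count via complement. Let g(t,s) = #length-t paths at position s with S_1..S_t all ≠ 3.
g(t,s) = g(t-1,s-1) + g(t-1,s+1) for s ≠ 3; g(t,3) = 0.
t=0: g(0,0)=1
t=1: g(1,-1)=1 g(1,1)=1
t=2: g(2,-2)=1 g(2,0)=2 g(2,2)=1
t=3: g(3,-3)=1 g(3,-1)=3 g(3,1)=3
t=4: g(4,-4)=1 g(4,-2)=4 g(4,0)=6 g(4,2)=3
t=5: g(5,-5)=1 g(5,-3)=5 g(5,-1)=10 g(5,1)=9
t=6: g(6,-6)=1 g(6,-4)=6 g(6,-2)=15 g(6,0)=19 g(6,2)=9
t=7: g(7,-7)=1 g(7,-5)=7 g(7,-3)=21 g(7,-1)=34 g(7,1)=28
t=8: g(8,-8)=1 g(8,-6)=8 g(8,-4)=28 g(8,-2)=55 g(8,0)=62 g(8,2)=28
t=9: g(9,-9)=1 g(9,-7)=9 g(9,-5)=36 g(9,-3)=83 g(9,-1)=117 g(9,1)=90
t=10: g(10,-10)=1 g(10,-8)=10 g(10,-6)=45 g(10,-4)=119 g(10,-2)=200 g(10,0)=207 g(10,2)=90
t=11: g(11,-11)=1 g(11,-9)=11 g(11,-7)=55 g(11,-5)=164 g(11,-3)=319 g(11,-1)=407 g(11,1)=297
t=12: g(12,-12)=1 g(12,-10)=12 g(12,-8)=66 g(12,-6)=219 g(12,-4)=483 g(12,-2)=726 g(12,0)=704 g(12,2)=297
Paths never hitting 3: Σ_s g(12,s) = 2508
Paths hitting 3: 2^12 - 2508 = 1588
P = 1588/4096 = 397/1024

Answer: 397/1024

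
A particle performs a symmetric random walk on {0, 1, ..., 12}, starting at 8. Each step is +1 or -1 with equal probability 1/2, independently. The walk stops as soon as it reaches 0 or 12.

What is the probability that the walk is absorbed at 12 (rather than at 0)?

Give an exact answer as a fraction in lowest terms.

Symmetric walk (p = 1/2): the harmonic-function argument gives P(hit 12 before 0 | start at 8) = a/N.
P = 8/12 = 2/3

Answer: 2/3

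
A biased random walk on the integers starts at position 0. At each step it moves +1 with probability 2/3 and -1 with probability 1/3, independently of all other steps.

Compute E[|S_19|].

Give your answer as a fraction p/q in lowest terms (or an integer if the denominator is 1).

S_19 takes values m ≡ 1 (mod 2) with |m| ≤ 19; P(S_19=m) = C(19,(19+m)/2) · (2/3)^((19+m)/2) · (1/3)^((19-m)/2).
Distribution: P(S=-19)=1/1162261467, P(S=-17)=38/1162261467, P(S=-15)=76/129140163, P(S=-13)=2584/387420489, P(S=-11)=20672/387420489, P(S=-9)=41344/129140163, P(S=-7)=578816/387420489, P(S=-5)=2149888/387420489, P(S=-3)=2149888/129140163, P(S=-1)=47297536/1162261467, P(S=1)=94595072/1162261467, P(S=3)=17199104/129140163, P(S=5)=68796416/387420489, P(S=7)=74088448/387420489, P(S=9)=21168128/129140163, P(S=11)=42336256/387420489, P(S=13)=21168128/387420489, P(S=15)=2490368/129140163, P(S=17)=4980736/1162261467, P(S=19)=524288/1162261467
E[|S_19|] = Σ_m |m|·P(S_19=m) = 2556256903/387420489

Answer: 2556256903/387420489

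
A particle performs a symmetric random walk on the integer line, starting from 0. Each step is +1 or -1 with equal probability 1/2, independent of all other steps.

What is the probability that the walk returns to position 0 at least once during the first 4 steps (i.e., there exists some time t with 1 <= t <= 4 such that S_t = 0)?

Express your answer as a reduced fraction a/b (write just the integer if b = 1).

Count via complement. Let g(t,s) = #length-t paths at position s with S_1..S_t all ≠ 0.
g(t,s) = g(t-1,s-1) + g(t-1,s+1) for s ≠ 0; g(t,0) = 0.
t=0: g(0,0)=1
t=1: g(1,-1)=1 g(1,1)=1
t=2: g(2,-2)=1 g(2,2)=1
t=3: g(3,-3)=1 g(3,-1)=1 g(3,1)=1 g(3,3)=1
t=4: g(4,-4)=1 g(4,-2)=2 g(4,2)=2 g(4,4)=1
Paths never hitting 0: Σ_s g(4,s) = 6
Paths hitting 0: 2^4 - 6 = 10
P = 10/16 = 5/8

Answer: 5/8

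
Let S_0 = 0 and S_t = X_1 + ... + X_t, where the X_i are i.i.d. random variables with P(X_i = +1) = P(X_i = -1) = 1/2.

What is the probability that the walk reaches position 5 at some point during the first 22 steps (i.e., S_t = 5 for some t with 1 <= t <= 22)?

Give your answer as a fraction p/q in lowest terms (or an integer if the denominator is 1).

Count via complement. Let g(t,s) = #length-t paths at position s with S_1..S_t all ≠ 5.
g(t,s) = g(t-1,s-1) + g(t-1,s+1) for s ≠ 5; g(t,5) = 0.
t=0: g(0,0)=1
t=1: g(1,-1)=1 g(1,1)=1
t=2: g(2,-2)=1 g(2,0)=2 g(2,2)=1
t=3: g(3,-3)=1 g(3,-1)=3 g(3,1)=3 g(3,3)=1
t=4: g(4,-4)=1 g(4,-2)=4 g(4,0)=6 g(4,2)=4 g(4,4)=1
t=5: g(5,-5)=1 g(5,-3)=5 g(5,-1)=10 g(5,1)=10 g(5,3)=5
t=6: g(6,-6)=1 g(6,-4)=6 g(6,-2)=15 g(6,0)=20 g(6,2)=15 g(6,4)=5
t=7: g(7,-7)=1 g(7,-5)=7 g(7,-3)=21 g(7,-1)=35 g(7,1)=35 g(7,3)=20
t=8: g(8,-8)=1 g(8,-6)=8 g(8,-4)=28 g(8,-2)=56 g(8,0)=70 g(8,2)=55 g(8,4)=20
t=9: g(9,-9)=1 g(9,-7)=9 g(9,-5)=36 g(9,-3)=84 g(9,-1)=126 g(9,1)=125 g(9,3)=75
t=10: g(10,-10)=1 g(10,-8)=10 g(10,-6)=45 g(10,-4)=120 g(10,-2)=210 g(10,0)=251 g(10,2)=200 g(10,4)=75
t=11: g(11,-11)=1 g(11,-9)=11 g(11,-7)=55 g(11,-5)=165 g(11,-3)=330 g(11,-1)=461 g(11,1)=451 g(11,3)=275
t=12: g(12,-12)=1 g(12,-10)=12 g(12,-8)=66 g(12,-6)=220 g(12,-4)=495 g(12,-2)=791 g(12,0)=912 g(12,2)=726 g(12,4)=275
t=13: g(13,-13)=1 g(13,-11)=13 g(13,-9)=78 g(13,-7)=286 g(13,-5)=715 g(13,-3)=1286 g(13,-1)=1703 g(13,1)=1638 g(13,3)=1001
t=14: g(14,-14)=1 g(14,-12)=14 g(14,-10)=91 g(14,-8)=364 g(14,-6)=1001 g(14,-4)=2001 g(14,-2)=2989 g(14,0)=3341 g(14,2)=2639 g(14,4)=1001
t=15: g(15,-15)=1 g(15,-13)=15 g(15,-11)=105 g(15,-9)=455 g(15,-7)=1365 g(15,-5)=3002 g(15,-3)=4990 g(15,-1)=6330 g(15,1)=5980 g(15,3)=3640
t=16: g(16,-16)=1 g(16,-14)=16 g(16,-12)=120 g(16,-10)=560 g(16,-8)=1820 g(16,-6)=4367 g(16,-4)=7992 g(16,-2)=11320 g(16,0)=12310 g(16,2)=9620 g(16,4)=3640
t=17: g(17,-17)=1 g(17,-15)=17 g(17,-13)=136 g(17,-11)=680 g(17,-9)=2380 g(17,-7)=6187 g(17,-5)=12359 g(17,-3)=19312 g(17,-1)=23630 g(17,1)=21930 g(17,3)=13260
t=18: g(18,-18)=1 g(18,-16)=18 g(18,-14)=153 g(18,-12)=816 g(18,-10)=3060 g(18,-8)=8567 g(18,-6)=18546 g(18,-4)=31671 g(18,-2)=42942 g(18,0)=45560 g(18,2)=35190 g(18,4)=13260
t=19: g(19,-19)=1 g(19,-17)=19 g(19,-15)=171 g(19,-13)=969 g(19,-11)=3876 g(19,-9)=11627 g(19,-7)=27113 g(19,-5)=50217 g(19,-3)=74613 g(19,-1)=88502 g(19,1)=80750 g(19,3)=48450
t=20: g(20,-20)=1 g(20,-18)=20 g(20,-16)=190 g(20,-14)=1140 g(20,-12)=4845 g(20,-10)=15503 g(20,-8)=38740 g(20,-6)=77330 g(20,-4)=124830 g(20,-2)=163115 g(20,0)=169252 g(20,2)=129200 g(20,4)=48450
t=21: g(21,-21)=1 g(21,-19)=21 g(21,-17)=210 g(21,-15)=1330 g(21,-13)=5985 g(21,-11)=20348 g(21,-9)=54243 g(21,-7)=116070 g(21,-5)=202160 g(21,-3)=287945 g(21,-1)=332367 g(21,1)=298452 g(21,3)=177650
t=22: g(22,-22)=1 g(22,-20)=22 g(22,-18)=231 g(22,-16)=1540 g(22,-14)=7315 g(22,-12)=26333 g(22,-10)=74591 g(22,-8)=170313 g(22,-6)=318230 g(22,-4)=490105 g(22,-2)=620312 g(22,0)=630819 g(22,2)=476102 g(22,4)=177650
Paths never hitting 5: Σ_s g(22,s) = 2993564
Paths hitting 5: 2^22 - 2993564 = 1200740
P = 1200740/4194304 = 300185/1048576

Answer: 300185/1048576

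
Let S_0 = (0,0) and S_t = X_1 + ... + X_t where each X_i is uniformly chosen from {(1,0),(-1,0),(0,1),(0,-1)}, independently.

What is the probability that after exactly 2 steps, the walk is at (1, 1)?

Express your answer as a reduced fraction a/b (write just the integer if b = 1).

Let h be the number of horizontal steps (so 2-h are vertical). To end at (1,1) need (h+1)/2 right-steps and ((2-h)+1)/2 up-steps.
Sum over h with 1 ≤ h ≤ 1, h ≡ 1 (mod 2), 2-h ≡ 1 (mod 2):
h=1: C(2,1)·C(1,1)·C(1,1) = 2·1·1 = 2
Total favorable: 2
Total paths: 4^2 = 16
P = 2/16 = 1/8

Answer: 1/8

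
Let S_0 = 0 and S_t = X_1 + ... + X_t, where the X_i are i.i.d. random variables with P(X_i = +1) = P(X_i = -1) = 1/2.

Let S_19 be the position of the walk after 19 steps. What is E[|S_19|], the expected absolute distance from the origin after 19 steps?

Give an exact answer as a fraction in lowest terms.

S_19 takes values m ≡ 1 (mod 2) with |m| ≤ 19; P(S_19=m) = C(19,(19+m)/2)/2^19.
Total paths: 2^19 = 524288
Distribution: P(S=-19)=1/524288, P(S=-17)=19/524288, P(S=-15)=171/524288, P(S=-13)=969/524288, P(S=-11)=3876/524288, P(S=-9)=11628/524288, P(S=-7)=27132/524288, P(S=-5)=50388/524288, P(S=-3)=75582/524288, P(S=-1)=92378/524288, P(S=1)=92378/524288, P(S=3)=75582/524288, P(S=5)=50388/524288, P(S=7)=27132/524288, P(S=9)=11628/524288, P(S=11)=3876/524288, P(S=13)=969/524288, P(S=15)=171/524288, P(S=17)=19/524288, P(S=19)=1/524288
E[|S_19|] = Σ_m |m|·P(S_19=m) = 1847560/524288 = 230945/65536

Answer: 230945/65536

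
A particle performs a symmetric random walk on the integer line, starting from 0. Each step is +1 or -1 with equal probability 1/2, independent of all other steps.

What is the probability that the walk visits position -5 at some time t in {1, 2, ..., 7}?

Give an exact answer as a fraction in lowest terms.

Answer: 9/128

Derivation:
Count via complement. Let g(t,s) = #length-t paths at position s with S_1..S_t all ≠ -5.
g(t,s) = g(t-1,s-1) + g(t-1,s+1) for s ≠ -5; g(t,-5) = 0.
t=0: g(0,0)=1
t=1: g(1,-1)=1 g(1,1)=1
t=2: g(2,-2)=1 g(2,0)=2 g(2,2)=1
t=3: g(3,-3)=1 g(3,-1)=3 g(3,1)=3 g(3,3)=1
t=4: g(4,-4)=1 g(4,-2)=4 g(4,0)=6 g(4,2)=4 g(4,4)=1
t=5: g(5,-3)=5 g(5,-1)=10 g(5,1)=10 g(5,3)=5 g(5,5)=1
t=6: g(6,-4)=5 g(6,-2)=15 g(6,0)=20 g(6,2)=15 g(6,4)=6 g(6,6)=1
t=7: g(7,-3)=20 g(7,-1)=35 g(7,1)=35 g(7,3)=21 g(7,5)=7 g(7,7)=1
Paths never hitting -5: Σ_s g(7,s) = 119
Paths hitting -5: 2^7 - 119 = 9
P = 9/128 = 9/128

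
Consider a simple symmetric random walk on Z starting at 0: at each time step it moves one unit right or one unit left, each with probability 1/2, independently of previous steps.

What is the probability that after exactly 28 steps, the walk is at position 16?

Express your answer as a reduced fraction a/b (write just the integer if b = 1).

To reach position 16 after 28 steps: need 22 steps of +1 and 6 of -1.
Favorable paths: C(28,22) = 376740
Total paths: 2^28 = 268435456
P = 376740/268435456 = 94185/67108864

Answer: 94185/67108864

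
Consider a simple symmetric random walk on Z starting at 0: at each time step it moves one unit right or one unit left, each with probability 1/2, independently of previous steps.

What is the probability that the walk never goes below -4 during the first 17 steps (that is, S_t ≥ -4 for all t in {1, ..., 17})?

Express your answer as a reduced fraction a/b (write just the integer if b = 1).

Answer: 24973/32768

Derivation:
Let f(t,s) = #length-t paths at position s with S_1..S_t all ≥ -4.
f(t,s) = f(t-1,s-1) + f(t-1,s+1) for s ≥ -4; f(t,s) = 0 for s < -4.
t=0: f(0,0)=1
t=1: f(1,-1)=1 f(1,1)=1
t=2: f(2,-2)=1 f(2,0)=2 f(2,2)=1
t=3: f(3,-3)=1 f(3,-1)=3 f(3,1)=3 f(3,3)=1
t=4: f(4,-4)=1 f(4,-2)=4 f(4,0)=6 f(4,2)=4 f(4,4)=1
t=5: f(5,-3)=5 f(5,-1)=10 f(5,1)=10 f(5,3)=5 f(5,5)=1
t=6: f(6,-4)=5 f(6,-2)=15 f(6,0)=20 f(6,2)=15 f(6,4)=6 f(6,6)=1
t=7: f(7,-3)=20 f(7,-1)=35 f(7,1)=35 f(7,3)=21 f(7,5)=7 f(7,7)=1
t=8: f(8,-4)=20 f(8,-2)=55 f(8,0)=70 f(8,2)=56 f(8,4)=28 f(8,6)=8 f(8,8)=1
t=9: f(9,-3)=75 f(9,-1)=125 f(9,1)=126 f(9,3)=84 f(9,5)=36 f(9,7)=9 f(9,9)=1
t=10: f(10,-4)=75 f(10,-2)=200 f(10,0)=251 f(10,2)=210 f(10,4)=120 f(10,6)=45 f(10,8)=10 f(10,10)=1
t=11: f(11,-3)=275 f(11,-1)=451 f(11,1)=461 f(11,3)=330 f(11,5)=165 f(11,7)=55 f(11,9)=11 f(11,11)=1
t=12: f(12,-4)=275 f(12,-2)=726 f(12,0)=912 f(12,2)=791 f(12,4)=495 f(12,6)=220 f(12,8)=66 f(12,10)=12 f(12,12)=1
t=13: f(13,-3)=1001 f(13,-1)=1638 f(13,1)=1703 f(13,3)=1286 f(13,5)=715 f(13,7)=286 f(13,9)=78 f(13,11)=13 f(13,13)=1
t=14: f(14,-4)=1001 f(14,-2)=2639 f(14,0)=3341 f(14,2)=2989 f(14,4)=2001 f(14,6)=1001 f(14,8)=364 f(14,10)=91 f(14,12)=14 f(14,14)=1
t=15: f(15,-3)=3640 f(15,-1)=5980 f(15,1)=6330 f(15,3)=4990 f(15,5)=3002 f(15,7)=1365 f(15,9)=455 f(15,11)=105 f(15,13)=15 f(15,15)=1
t=16: f(16,-4)=3640 f(16,-2)=9620 f(16,0)=12310 f(16,2)=11320 f(16,4)=7992 f(16,6)=4367 f(16,8)=1820 f(16,10)=560 f(16,12)=120 f(16,14)=16 f(16,16)=1
t=17: f(17,-3)=13260 f(17,-1)=21930 f(17,1)=23630 f(17,3)=19312 f(17,5)=12359 f(17,7)=6187 f(17,9)=2380 f(17,11)=680 f(17,13)=136 f(17,15)=17 f(17,17)=1
Σ_s f(17,s) = 99892
P = 99892/131072 = 24973/32768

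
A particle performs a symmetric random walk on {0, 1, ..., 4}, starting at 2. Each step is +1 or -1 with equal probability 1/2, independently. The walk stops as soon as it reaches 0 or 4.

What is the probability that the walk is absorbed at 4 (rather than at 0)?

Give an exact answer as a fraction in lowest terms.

Symmetric walk (p = 1/2): the harmonic-function argument gives P(hit 4 before 0 | start at 2) = a/N.
P = 2/4 = 1/2

Answer: 1/2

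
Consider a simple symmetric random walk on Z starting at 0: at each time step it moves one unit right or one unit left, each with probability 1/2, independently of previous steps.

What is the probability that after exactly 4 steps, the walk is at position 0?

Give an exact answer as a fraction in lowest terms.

Answer: 3/8

Derivation:
To return to 0 after 4 steps: need exactly 2 steps of +1 and 2 of -1.
Favorable paths: C(4,2) = 6
Total paths: 2^4 = 16
P = 6/16 = 3/8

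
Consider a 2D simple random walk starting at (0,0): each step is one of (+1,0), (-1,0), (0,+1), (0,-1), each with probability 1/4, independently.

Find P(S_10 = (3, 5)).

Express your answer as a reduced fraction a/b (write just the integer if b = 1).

Answer: 525/262144

Derivation:
Let h be the number of horizontal steps (so 10-h are vertical). To end at (3,5) need (h+3)/2 right-steps and ((10-h)+5)/2 up-steps.
Sum over h with 3 ≤ h ≤ 5, h ≡ 1 (mod 2), 10-h ≡ 1 (mod 2):
h=3: C(10,3)·C(3,3)·C(7,6) = 120·1·7 = 840
h=5: C(10,5)·C(5,4)·C(5,5) = 252·5·1 = 1260
Total favorable: 2100
Total paths: 4^10 = 1048576
P = 2100/1048576 = 525/262144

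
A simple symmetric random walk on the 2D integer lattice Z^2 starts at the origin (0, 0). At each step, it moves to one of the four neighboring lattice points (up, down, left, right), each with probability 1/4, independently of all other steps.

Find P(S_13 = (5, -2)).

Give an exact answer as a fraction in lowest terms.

Let h be the number of horizontal steps (so 13-h are vertical). To end at (5,-2) need (h+5)/2 right-steps and ((13-h)-2)/2 up-steps.
Sum over h with 5 ≤ h ≤ 11, h ≡ 1 (mod 2), 13-h ≡ 0 (mod 2):
h=5: C(13,5)·C(5,5)·C(8,3) = 1287·1·56 = 72072
h=7: C(13,7)·C(7,6)·C(6,2) = 1716·7·15 = 180180
h=9: C(13,9)·C(9,7)·C(4,1) = 715·36·4 = 102960
h=11: C(13,11)·C(11,8)·C(2,0) = 78·165·1 = 12870
Total favorable: 368082
Total paths: 4^13 = 67108864
P = 368082/67108864 = 184041/33554432

Answer: 184041/33554432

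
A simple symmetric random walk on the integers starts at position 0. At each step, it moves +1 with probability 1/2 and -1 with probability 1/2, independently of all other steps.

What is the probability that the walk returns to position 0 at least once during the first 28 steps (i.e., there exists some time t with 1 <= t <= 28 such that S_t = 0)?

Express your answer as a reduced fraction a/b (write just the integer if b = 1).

Count via complement. Let g(t,s) = #length-t paths at position s with S_1..S_t all ≠ 0.
g(t,s) = g(t-1,s-1) + g(t-1,s+1) for s ≠ 0; g(t,0) = 0.
t=0: g(0,0)=1
t=1: g(1,-1)=1 g(1,1)=1
t=2: g(2,-2)=1 g(2,2)=1
t=3: g(3,-3)=1 g(3,-1)=1 g(3,1)=1 g(3,3)=1
t=4: g(4,-4)=1 g(4,-2)=2 g(4,2)=2 g(4,4)=1
t=5: g(5,-5)=1 g(5,-3)=3 g(5,-1)=2 g(5,1)=2 g(5,3)=3 g(5,5)=1
t=6: g(6,-6)=1 g(6,-4)=4 g(6,-2)=5 g(6,2)=5 g(6,4)=4 g(6,6)=1
t=7: g(7,-7)=1 g(7,-5)=5 g(7,-3)=9 g(7,-1)=5 g(7,1)=5 g(7,3)=9 g(7,5)=5 g(7,7)=1
t=8: g(8,-8)=1 g(8,-6)=6 g(8,-4)=14 g(8,-2)=14 g(8,2)=14 g(8,4)=14 g(8,6)=6 g(8,8)=1
t=9: g(9,-9)=1 g(9,-7)=7 g(9,-5)=20 g(9,-3)=28 g(9,-1)=14 g(9,1)=14 g(9,3)=28 g(9,5)=20 g(9,7)=7 g(9,9)=1
t=10: g(10,-10)=1 g(10,-8)=8 g(10,-6)=27 g(10,-4)=48 g(10,-2)=42 g(10,2)=42 g(10,4)=48 g(10,6)=27 g(10,8)=8 g(10,10)=1
t=11: g(11,-11)=1 g(11,-9)=9 g(11,-7)=35 g(11,-5)=75 g(11,-3)=90 g(11,-1)=42 g(11,1)=42 g(11,3)=90 g(11,5)=75 g(11,7)=35 g(11,9)=9 g(11,11)=1
t=12: g(12,-12)=1 g(12,-10)=10 g(12,-8)=44 g(12,-6)=110 g(12,-4)=165 g(12,-2)=132 g(12,2)=132 g(12,4)=165 g(12,6)=110 g(12,8)=44 g(12,10)=10 g(12,12)=1
t=13: g(13,-13)=1 g(13,-11)=11 g(13,-9)=54 g(13,-7)=154 g(13,-5)=275 g(13,-3)=297 g(13,-1)=132 g(13,1)=132 g(13,3)=297 g(13,5)=275 g(13,7)=154 g(13,9)=54 g(13,11)=11 g(13,13)=1
t=14: g(14,-14)=1 g(14,-12)=12 g(14,-10)=65 g(14,-8)=208 g(14,-6)=429 g(14,-4)=572 g(14,-2)=429 g(14,2)=429 g(14,4)=572 g(14,6)=429 g(14,8)=208 g(14,10)=65 g(14,12)=12 g(14,14)=1
t=15: g(15,-15)=1 g(15,-13)=13 g(15,-11)=77 g(15,-9)=273 g(15,-7)=637 g(15,-5)=1001 g(15,-3)=1001 g(15,-1)=429 g(15,1)=429 g(15,3)=1001 g(15,5)=1001 g(15,7)=637 g(15,9)=273 g(15,11)=77 g(15,13)=13 g(15,15)=1
t=16: g(16,-16)=1 g(16,-14)=14 g(16,-12)=90 g(16,-10)=350 g(16,-8)=910 g(16,-6)=1638 g(16,-4)=2002 g(16,-2)=1430 g(16,2)=1430 g(16,4)=2002 g(16,6)=1638 g(16,8)=910 g(16,10)=350 g(16,12)=90 g(16,14)=14 g(16,16)=1
t=17: g(17,-17)=1 g(17,-15)=15 g(17,-13)=104 g(17,-11)=440 g(17,-9)=1260 g(17,-7)=2548 g(17,-5)=3640 g(17,-3)=3432 g(17,-1)=1430 g(17,1)=1430 g(17,3)=3432 g(17,5)=3640 g(17,7)=2548 g(17,9)=1260 g(17,11)=440 g(17,13)=104 g(17,15)=15 g(17,17)=1
t=18: g(18,-18)=1 g(18,-16)=16 g(18,-14)=119 g(18,-12)=544 g(18,-10)=1700 g(18,-8)=3808 g(18,-6)=6188 g(18,-4)=7072 g(18,-2)=4862 g(18,2)=4862 g(18,4)=7072 g(18,6)=6188 g(18,8)=3808 g(18,10)=1700 g(18,12)=544 g(18,14)=119 g(18,16)=16 g(18,18)=1
t=19: g(19,-19)=1 g(19,-17)=17 g(19,-15)=135 g(19,-13)=663 g(19,-11)=2244 g(19,-9)=5508 g(19,-7)=9996 g(19,-5)=13260 g(19,-3)=11934 g(19,-1)=4862 g(19,1)=4862 g(19,3)=11934 g(19,5)=13260 g(19,7)=9996 g(19,9)=5508 g(19,11)=2244 g(19,13)=663 g(19,15)=135 g(19,17)=17 g(19,19)=1
t=20: g(20,-20)=1 g(20,-18)=18 g(20,-16)=152 g(20,-14)=798 g(20,-12)=2907 g(20,-10)=7752 g(20,-8)=15504 g(20,-6)=23256 g(20,-4)=25194 g(20,-2)=16796 g(20,2)=16796 g(20,4)=25194 g(20,6)=23256 g(20,8)=15504 g(20,10)=7752 g(20,12)=2907 g(20,14)=798 g(20,16)=152 g(20,18)=18 g(20,20)=1
t=21: g(21,-21)=1 g(21,-19)=19 g(21,-17)=170 g(21,-15)=950 g(21,-13)=3705 g(21,-11)=10659 g(21,-9)=23256 g(21,-7)=38760 g(21,-5)=48450 g(21,-3)=41990 g(21,-1)=16796 g(21,1)=16796 g(21,3)=41990 g(21,5)=48450 g(21,7)=38760 g(21,9)=23256 g(21,11)=10659 g(21,13)=3705 g(21,15)=950 g(21,17)=170 g(21,19)=19 g(21,21)=1
t=22: g(22,-22)=1 g(22,-20)=20 g(22,-18)=189 g(22,-16)=1120 g(22,-14)=4655 g(22,-12)=14364 g(22,-10)=33915 g(22,-8)=62016 g(22,-6)=87210 g(22,-4)=90440 g(22,-2)=58786 g(22,2)=58786 g(22,4)=90440 g(22,6)=87210 g(22,8)=62016 g(22,10)=33915 g(22,12)=14364 g(22,14)=4655 g(22,16)=1120 g(22,18)=189 g(22,20)=20 g(22,22)=1
t=23: g(23,-23)=1 g(23,-21)=21 g(23,-19)=209 g(23,-17)=1309 g(23,-15)=5775 g(23,-13)=19019 g(23,-11)=48279 g(23,-9)=95931 g(23,-7)=149226 g(23,-5)=177650 g(23,-3)=149226 g(23,-1)=58786 g(23,1)=58786 g(23,3)=149226 g(23,5)=177650 g(23,7)=149226 g(23,9)=95931 g(23,11)=48279 g(23,13)=19019 g(23,15)=5775 g(23,17)=1309 g(23,19)=209 g(23,21)=21 g(23,23)=1
t=24: g(24,-24)=1 g(24,-22)=22 g(24,-20)=230 g(24,-18)=1518 g(24,-16)=7084 g(24,-14)=24794 g(24,-12)=67298 g(24,-10)=144210 g(24,-8)=245157 g(24,-6)=326876 g(24,-4)=326876 g(24,-2)=208012 g(24,2)=208012 g(24,4)=326876 g(24,6)=326876 g(24,8)=245157 g(24,10)=144210 g(24,12)=67298 g(24,14)=24794 g(24,16)=7084 g(24,18)=1518 g(24,20)=230 g(24,22)=22 g(24,24)=1
t=25: g(25,-25)=1 g(25,-23)=23 g(25,-21)=252 g(25,-19)=1748 g(25,-17)=8602 g(25,-15)=31878 g(25,-13)=92092 g(25,-11)=211508 g(25,-9)=389367 g(25,-7)=572033 g(25,-5)=653752 g(25,-3)=534888 g(25,-1)=208012 g(25,1)=208012 g(25,3)=534888 g(25,5)=653752 g(25,7)=572033 g(25,9)=389367 g(25,11)=211508 g(25,13)=92092 g(25,15)=31878 g(25,17)=8602 g(25,19)=1748 g(25,21)=252 g(25,23)=23 g(25,25)=1
t=26: g(26,-26)=1 g(26,-24)=24 g(26,-22)=275 g(26,-20)=2000 g(26,-18)=10350 g(26,-16)=40480 g(26,-14)=123970 g(26,-12)=303600 g(26,-10)=600875 g(26,-8)=961400 g(26,-6)=1225785 g(26,-4)=1188640 g(26,-2)=742900 g(26,2)=742900 g(26,4)=1188640 g(26,6)=1225785 g(26,8)=961400 g(26,10)=600875 g(26,12)=303600 g(26,14)=123970 g(26,16)=40480 g(26,18)=10350 g(26,20)=2000 g(26,22)=275 g(26,24)=24 g(26,26)=1
t=27: g(27,-27)=1 g(27,-25)=25 g(27,-23)=299 g(27,-21)=2275 g(27,-19)=12350 g(27,-17)=50830 g(27,-15)=164450 g(27,-13)=427570 g(27,-11)=904475 g(27,-9)=1562275 g(27,-7)=2187185 g(27,-5)=2414425 g(27,-3)=1931540 g(27,-1)=742900 g(27,1)=742900 g(27,3)=1931540 g(27,5)=2414425 g(27,7)=2187185 g(27,9)=1562275 g(27,11)=904475 g(27,13)=427570 g(27,15)=164450 g(27,17)=50830 g(27,19)=12350 g(27,21)=2275 g(27,23)=299 g(27,25)=25 g(27,27)=1
t=28: g(28,-28)=1 g(28,-26)=26 g(28,-24)=324 g(28,-22)=2574 g(28,-20)=14625 g(28,-18)=63180 g(28,-16)=215280 g(28,-14)=592020 g(28,-12)=1332045 g(28,-10)=2466750 g(28,-8)=3749460 g(28,-6)=4601610 g(28,-4)=4345965 g(28,-2)=2674440 g(28,2)=2674440 g(28,4)=4345965 g(28,6)=4601610 g(28,8)=3749460 g(28,10)=2466750 g(28,12)=1332045 g(28,14)=592020 g(28,16)=215280 g(28,18)=63180 g(28,20)=14625 g(28,22)=2574 g(28,24)=324 g(28,26)=26 g(28,28)=1
Paths never hitting 0: Σ_s g(28,s) = 40116600
Paths hitting 0: 2^28 - 40116600 = 228318856
P = 228318856/268435456 = 28539857/33554432

Answer: 28539857/33554432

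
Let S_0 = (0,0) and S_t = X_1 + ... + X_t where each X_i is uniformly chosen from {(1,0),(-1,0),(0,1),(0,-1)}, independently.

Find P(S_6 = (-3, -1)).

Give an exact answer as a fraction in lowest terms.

Answer: 45/2048

Derivation:
Let h be the number of horizontal steps (so 6-h are vertical). To end at (-3,-1) need (h-3)/2 right-steps and ((6-h)-1)/2 up-steps.
Sum over h with 3 ≤ h ≤ 5, h ≡ 1 (mod 2), 6-h ≡ 1 (mod 2):
h=3: C(6,3)·C(3,0)·C(3,1) = 20·1·3 = 60
h=5: C(6,5)·C(5,1)·C(1,0) = 6·5·1 = 30
Total favorable: 90
Total paths: 4^6 = 4096
P = 90/4096 = 45/2048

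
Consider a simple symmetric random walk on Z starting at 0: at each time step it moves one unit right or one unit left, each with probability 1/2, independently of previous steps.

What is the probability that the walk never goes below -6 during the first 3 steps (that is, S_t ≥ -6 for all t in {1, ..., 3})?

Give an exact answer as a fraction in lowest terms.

Answer: 1

Derivation:
Let f(t,s) = #length-t paths at position s with S_1..S_t all ≥ -6.
f(t,s) = f(t-1,s-1) + f(t-1,s+1) for s ≥ -6; f(t,s) = 0 for s < -6.
t=0: f(0,0)=1
t=1: f(1,-1)=1 f(1,1)=1
t=2: f(2,-2)=1 f(2,0)=2 f(2,2)=1
t=3: f(3,-3)=1 f(3,-1)=3 f(3,1)=3 f(3,3)=1
Σ_s f(3,s) = 8
P = 8/8 = 1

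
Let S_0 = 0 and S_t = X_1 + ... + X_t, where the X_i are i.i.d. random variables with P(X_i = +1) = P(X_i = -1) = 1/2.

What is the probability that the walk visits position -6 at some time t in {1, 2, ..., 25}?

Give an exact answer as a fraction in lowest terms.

Count via complement. Let g(t,s) = #length-t paths at position s with S_1..S_t all ≠ -6.
g(t,s) = g(t-1,s-1) + g(t-1,s+1) for s ≠ -6; g(t,-6) = 0.
t=0: g(0,0)=1
t=1: g(1,-1)=1 g(1,1)=1
t=2: g(2,-2)=1 g(2,0)=2 g(2,2)=1
t=3: g(3,-3)=1 g(3,-1)=3 g(3,1)=3 g(3,3)=1
t=4: g(4,-4)=1 g(4,-2)=4 g(4,0)=6 g(4,2)=4 g(4,4)=1
t=5: g(5,-5)=1 g(5,-3)=5 g(5,-1)=10 g(5,1)=10 g(5,3)=5 g(5,5)=1
t=6: g(6,-4)=6 g(6,-2)=15 g(6,0)=20 g(6,2)=15 g(6,4)=6 g(6,6)=1
t=7: g(7,-5)=6 g(7,-3)=21 g(7,-1)=35 g(7,1)=35 g(7,3)=21 g(7,5)=7 g(7,7)=1
t=8: g(8,-4)=27 g(8,-2)=56 g(8,0)=70 g(8,2)=56 g(8,4)=28 g(8,6)=8 g(8,8)=1
t=9: g(9,-5)=27 g(9,-3)=83 g(9,-1)=126 g(9,1)=126 g(9,3)=84 g(9,5)=36 g(9,7)=9 g(9,9)=1
t=10: g(10,-4)=110 g(10,-2)=209 g(10,0)=252 g(10,2)=210 g(10,4)=120 g(10,6)=45 g(10,8)=10 g(10,10)=1
t=11: g(11,-5)=110 g(11,-3)=319 g(11,-1)=461 g(11,1)=462 g(11,3)=330 g(11,5)=165 g(11,7)=55 g(11,9)=11 g(11,11)=1
t=12: g(12,-4)=429 g(12,-2)=780 g(12,0)=923 g(12,2)=792 g(12,4)=495 g(12,6)=220 g(12,8)=66 g(12,10)=12 g(12,12)=1
t=13: g(13,-5)=429 g(13,-3)=1209 g(13,-1)=1703 g(13,1)=1715 g(13,3)=1287 g(13,5)=715 g(13,7)=286 g(13,9)=78 g(13,11)=13 g(13,13)=1
t=14: g(14,-4)=1638 g(14,-2)=2912 g(14,0)=3418 g(14,2)=3002 g(14,4)=2002 g(14,6)=1001 g(14,8)=364 g(14,10)=91 g(14,12)=14 g(14,14)=1
t=15: g(15,-5)=1638 g(15,-3)=4550 g(15,-1)=6330 g(15,1)=6420 g(15,3)=5004 g(15,5)=3003 g(15,7)=1365 g(15,9)=455 g(15,11)=105 g(15,13)=15 g(15,15)=1
t=16: g(16,-4)=6188 g(16,-2)=10880 g(16,0)=12750 g(16,2)=11424 g(16,4)=8007 g(16,6)=4368 g(16,8)=1820 g(16,10)=560 g(16,12)=120 g(16,14)=16 g(16,16)=1
t=17: g(17,-5)=6188 g(17,-3)=17068 g(17,-1)=23630 g(17,1)=24174 g(17,3)=19431 g(17,5)=12375 g(17,7)=6188 g(17,9)=2380 g(17,11)=680 g(17,13)=136 g(17,15)=17 g(17,17)=1
t=18: g(18,-4)=23256 g(18,-2)=40698 g(18,0)=47804 g(18,2)=43605 g(18,4)=31806 g(18,6)=18563 g(18,8)=8568 g(18,10)=3060 g(18,12)=816 g(18,14)=153 g(18,16)=18 g(18,18)=1
t=19: g(19,-5)=23256 g(19,-3)=63954 g(19,-1)=88502 g(19,1)=91409 g(19,3)=75411 g(19,5)=50369 g(19,7)=27131 g(19,9)=11628 g(19,11)=3876 g(19,13)=969 g(19,15)=171 g(19,17)=19 g(19,19)=1
t=20: g(20,-4)=87210 g(20,-2)=152456 g(20,0)=179911 g(20,2)=166820 g(20,4)=125780 g(20,6)=77500 g(20,8)=38759 g(20,10)=15504 g(20,12)=4845 g(20,14)=1140 g(20,16)=190 g(20,18)=20 g(20,20)=1
t=21: g(21,-5)=87210 g(21,-3)=239666 g(21,-1)=332367 g(21,1)=346731 g(21,3)=292600 g(21,5)=203280 g(21,7)=116259 g(21,9)=54263 g(21,11)=20349 g(21,13)=5985 g(21,15)=1330 g(21,17)=210 g(21,19)=21 g(21,21)=1
t=22: g(22,-4)=326876 g(22,-2)=572033 g(22,0)=679098 g(22,2)=639331 g(22,4)=495880 g(22,6)=319539 g(22,8)=170522 g(22,10)=74612 g(22,12)=26334 g(22,14)=7315 g(22,16)=1540 g(22,18)=231 g(22,20)=22 g(22,22)=1
t=23: g(23,-5)=326876 g(23,-3)=898909 g(23,-1)=1251131 g(23,1)=1318429 g(23,3)=1135211 g(23,5)=815419 g(23,7)=490061 g(23,9)=245134 g(23,11)=100946 g(23,13)=33649 g(23,15)=8855 g(23,17)=1771 g(23,19)=253 g(23,21)=23 g(23,23)=1
t=24: g(24,-4)=1225785 g(24,-2)=2150040 g(24,0)=2569560 g(24,2)=2453640 g(24,4)=1950630 g(24,6)=1305480 g(24,8)=735195 g(24,10)=346080 g(24,12)=134595 g(24,14)=42504 g(24,16)=10626 g(24,18)=2024 g(24,20)=276 g(24,22)=24 g(24,24)=1
t=25: g(25,-5)=1225785 g(25,-3)=3375825 g(25,-1)=4719600 g(25,1)=5023200 g(25,3)=4404270 g(25,5)=3256110 g(25,7)=2040675 g(25,9)=1081275 g(25,11)=480675 g(25,13)=177099 g(25,15)=53130 g(25,17)=12650 g(25,19)=2300 g(25,21)=300 g(25,23)=25 g(25,25)=1
Paths never hitting -6: Σ_s g(25,s) = 25852920
Paths hitting -6: 2^25 - 25852920 = 7701512
P = 7701512/33554432 = 962689/4194304

Answer: 962689/4194304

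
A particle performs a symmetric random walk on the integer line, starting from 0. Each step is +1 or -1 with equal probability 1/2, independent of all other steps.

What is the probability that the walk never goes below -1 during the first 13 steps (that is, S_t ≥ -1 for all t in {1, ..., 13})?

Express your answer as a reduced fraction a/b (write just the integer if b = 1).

Let f(t,s) = #length-t paths at position s with S_1..S_t all ≥ -1.
f(t,s) = f(t-1,s-1) + f(t-1,s+1) for s ≥ -1; f(t,s) = 0 for s < -1.
t=0: f(0,0)=1
t=1: f(1,-1)=1 f(1,1)=1
t=2: f(2,0)=2 f(2,2)=1
t=3: f(3,-1)=2 f(3,1)=3 f(3,3)=1
t=4: f(4,0)=5 f(4,2)=4 f(4,4)=1
t=5: f(5,-1)=5 f(5,1)=9 f(5,3)=5 f(5,5)=1
t=6: f(6,0)=14 f(6,2)=14 f(6,4)=6 f(6,6)=1
t=7: f(7,-1)=14 f(7,1)=28 f(7,3)=20 f(7,5)=7 f(7,7)=1
t=8: f(8,0)=42 f(8,2)=48 f(8,4)=27 f(8,6)=8 f(8,8)=1
t=9: f(9,-1)=42 f(9,1)=90 f(9,3)=75 f(9,5)=35 f(9,7)=9 f(9,9)=1
t=10: f(10,0)=132 f(10,2)=165 f(10,4)=110 f(10,6)=44 f(10,8)=10 f(10,10)=1
t=11: f(11,-1)=132 f(11,1)=297 f(11,3)=275 f(11,5)=154 f(11,7)=54 f(11,9)=11 f(11,11)=1
t=12: f(12,0)=429 f(12,2)=572 f(12,4)=429 f(12,6)=208 f(12,8)=65 f(12,10)=12 f(12,12)=1
t=13: f(13,-1)=429 f(13,1)=1001 f(13,3)=1001 f(13,5)=637 f(13,7)=273 f(13,9)=77 f(13,11)=13 f(13,13)=1
Σ_s f(13,s) = 3432
P = 3432/8192 = 429/1024

Answer: 429/1024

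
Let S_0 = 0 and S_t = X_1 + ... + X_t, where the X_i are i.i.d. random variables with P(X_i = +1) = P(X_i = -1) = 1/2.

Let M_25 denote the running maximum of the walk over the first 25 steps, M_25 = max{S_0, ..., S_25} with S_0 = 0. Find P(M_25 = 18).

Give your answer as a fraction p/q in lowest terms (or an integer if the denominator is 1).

Answer: 575/8388608

Derivation:
Let M_25 = max(S_0,...,S_25). Use the reflection principle: for j ≥ 1, #{paths with M_25 ≥ j} = #{S_25 ≥ j} + #{S_25 ≥ j+1}.
By reflection, #{M_25 ≥ 18} = #{S_25 ≥ 18} + #{S_25 ≥ 19} = 2626 + 2626 = 5252.
#{M_25 ≥ 19} = #{S_25 ≥ 19} + #{S_25 ≥ 20} = 2626 + 326 = 2952.
#{M_25 = 18} = 5252 - 2952 = 2300.
P(M_25 = 18) = 2300/33554432 = 575/8388608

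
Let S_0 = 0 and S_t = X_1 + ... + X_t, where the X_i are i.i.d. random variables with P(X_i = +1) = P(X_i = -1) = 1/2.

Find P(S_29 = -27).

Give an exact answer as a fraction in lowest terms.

To reach position -27 after 29 steps: need 1 step of +1 and 28 of -1.
Favorable paths: C(29,1) = 29
Total paths: 2^29 = 536870912
P = 29/536870912 = 29/536870912

Answer: 29/536870912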